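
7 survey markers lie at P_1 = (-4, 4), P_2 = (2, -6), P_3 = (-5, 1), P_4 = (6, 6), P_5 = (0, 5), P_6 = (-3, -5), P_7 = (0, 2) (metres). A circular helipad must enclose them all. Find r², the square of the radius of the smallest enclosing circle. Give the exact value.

The farthest pair is P_4–P_6 with squared distance 202. The circle on this segment as diameter has centre (1.5, 0.5) and r² = 202/4 = 50.5.
Check P_1: distance² to centre = 42.5 ≤ 50.5, so it lies inside.
All remaining points lie in this disk, and no smaller disk contains both endpoints, so this is the minimum enclosing circle.

50.5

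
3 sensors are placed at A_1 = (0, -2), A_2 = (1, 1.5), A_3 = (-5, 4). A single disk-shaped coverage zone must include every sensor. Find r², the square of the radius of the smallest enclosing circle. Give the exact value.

15.25

Side lengths²: A_1A_2² = 13.25, A_1A_3² = 61, A_2A_3² = 42.25.
Since A_1A_3² = 61 ≥ 42.25 + 13.25 = 55.5, the angle opposite A_1A_3 is not acute, so the smallest enclosing circle has A_1A_3 as diameter.
Centre = midpoint of A_1A_3 = (-2.5, 1), r² = 61/4 = 15.25.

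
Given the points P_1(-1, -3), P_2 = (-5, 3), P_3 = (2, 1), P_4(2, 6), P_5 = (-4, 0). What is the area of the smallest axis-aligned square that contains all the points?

The bounding box has width 7 and height 9.
An axis-aligned square enclosing the set must have side ≥ max(width, height).
So the minimum side is max(7, 9) = 9.
Area = 9² = 81.

81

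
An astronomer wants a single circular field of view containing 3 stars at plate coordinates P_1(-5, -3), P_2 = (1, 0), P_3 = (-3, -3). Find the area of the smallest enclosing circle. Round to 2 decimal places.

35.34

Side lengths²: P_1P_2² = 45, P_1P_3² = 4, P_2P_3² = 25.
Since P_1P_2² = 45 ≥ 25 + 4 = 29, the angle opposite P_1P_2 is not acute, so the smallest enclosing circle has P_1P_2 as diameter.
Centre = midpoint of P_1P_2 = (-2, -1.5), r² = 45/4 = 11.25.
Area = π·r² = π·11.25 ≈ 35.34.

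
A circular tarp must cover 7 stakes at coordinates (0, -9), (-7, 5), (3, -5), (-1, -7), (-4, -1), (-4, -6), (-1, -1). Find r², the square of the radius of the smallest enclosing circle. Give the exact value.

61.25

A smallest enclosing disk is always determined by at most three of the input points on its boundary.
The farthest pair is (0, -9)–(-7, 5) with squared distance 245. The circle on this segment as diameter has centre (-3.5, -2) and r² = 245/4 = 61.25.
Check (3, -5): distance² to centre = 51.25 ≤ 61.25, so it lies inside.
All remaining points lie in this disk, and no smaller disk contains both endpoints, so this is the minimum enclosing circle.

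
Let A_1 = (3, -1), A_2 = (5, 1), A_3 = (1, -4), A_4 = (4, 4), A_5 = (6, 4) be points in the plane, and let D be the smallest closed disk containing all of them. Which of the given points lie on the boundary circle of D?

A_3, A_5

The farthest pair is A_3–A_5 with squared distance 89. The circle on this segment as diameter has centre (3.5, 0) and r² = 89/4 = 22.25.
Check A_1: distance² to centre = 1.25 ≤ 22.25, so it lies inside.
All remaining points lie in this disk, and no smaller disk contains both endpoints, so this is the minimum enclosing circle.
The points at distance exactly r from the centre are A_3, A_5 — 2 points.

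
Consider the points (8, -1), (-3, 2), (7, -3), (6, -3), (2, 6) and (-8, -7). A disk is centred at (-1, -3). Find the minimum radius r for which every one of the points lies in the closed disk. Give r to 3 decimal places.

The required radius is the distance from (-1, -3) to the farthest point.
Squared distances: 85, 29, 64, 49, 90, 65.
Maximum is 90, attained at (2, 6).
r = √90 ≈ 9.487.

9.487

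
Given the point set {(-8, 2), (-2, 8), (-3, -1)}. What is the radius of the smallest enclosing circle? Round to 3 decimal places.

Call the three points A, B, C in the order given.
Side lengths²: AB² = 72, AC² = 34, BC² = 82.
Since BC² = 82 < 72 + 34 = 106, the triangle is acute, so the smallest enclosing circle is the circumcircle.
Circumcentre = (-3.625, 3.625), r² = 21.78125.
r = √(21.78125) ≈ 4.667.

4.667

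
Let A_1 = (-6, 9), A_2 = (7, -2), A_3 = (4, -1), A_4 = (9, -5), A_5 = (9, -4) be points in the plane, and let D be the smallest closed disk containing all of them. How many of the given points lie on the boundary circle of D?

By Welzl's lemma the MEC is supported by two points (diametrically opposite) or three points (on a circumcircle).
The farthest pair is A_1–A_4 with squared distance 421. The circle on this segment as diameter has centre (1.5, 2) and r² = 421/4 = 105.25.
Check A_2: distance² to centre = 46.25 ≤ 105.25, so it lies inside.
All remaining points lie in this disk, and no smaller disk contains both endpoints, so this is the minimum enclosing circle.
The points at distance exactly r from the centre are A_1, A_4 — 2 points.

2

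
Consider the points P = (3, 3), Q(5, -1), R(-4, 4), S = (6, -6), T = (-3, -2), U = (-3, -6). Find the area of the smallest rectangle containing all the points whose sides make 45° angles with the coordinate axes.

In coordinates u = x + y, v = x − y the rectangle is axis-aligned; the map (x,y)→(u,v) scales areas by 2.
u-values: 6, 4, 0, 0, -5, -9; range = 6 − (-9) = 15.
v-values: 0, 6, -8, 12, -1, 3; range = 12 − (-8) = 20.
Area = (15 × 20) / 2 = 150.

150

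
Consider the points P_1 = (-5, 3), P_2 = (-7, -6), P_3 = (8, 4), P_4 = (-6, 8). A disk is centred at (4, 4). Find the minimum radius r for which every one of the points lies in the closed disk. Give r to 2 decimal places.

14.87

The required radius is the distance from (4, 4) to the farthest point.
Squared distances: 82, 221, 16, 116.
Maximum is 221, attained at P_2.
r = √221 ≈ 14.87.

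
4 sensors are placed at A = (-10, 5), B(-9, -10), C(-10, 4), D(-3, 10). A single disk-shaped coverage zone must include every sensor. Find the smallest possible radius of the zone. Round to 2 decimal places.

By Welzl's lemma the MEC is supported by two points (diametrically opposite) or three points (on a circumcircle).
The farthest pair is B–D with squared distance 436. The circle on this segment as diameter has centre (-6, 0) and r² = 436/4 = 109.
Check A: distance² to centre = 41 ≤ 109, so it lies inside.
All remaining points lie in this disk, and no smaller disk contains both endpoints, so this is the minimum enclosing circle.
r = √109 ≈ 10.44.

10.44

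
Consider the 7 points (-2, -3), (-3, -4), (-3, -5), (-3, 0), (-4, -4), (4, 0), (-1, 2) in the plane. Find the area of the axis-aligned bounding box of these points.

x ranges over [-4, 4], width 8.
y ranges over [-5, 2], height 7.
Area = 8 × 7 = 56.

56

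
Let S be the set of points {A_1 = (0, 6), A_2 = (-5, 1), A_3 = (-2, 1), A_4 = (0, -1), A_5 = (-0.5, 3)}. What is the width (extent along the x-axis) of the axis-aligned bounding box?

max x = 0, min x = -5, so width = 5.

5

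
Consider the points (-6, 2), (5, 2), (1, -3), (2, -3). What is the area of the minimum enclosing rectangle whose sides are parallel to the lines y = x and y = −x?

71.5

In coordinates u = x + y, v = x − y the rectangle is axis-aligned; the map (x,y)→(u,v) scales areas by 2.
u-values: -4, 7, -2, -1; range = 7 − (-4) = 11.
v-values: -8, 3, 4, 5; range = 5 − (-8) = 13.
Area = (11 × 13) / 2 = 71.5.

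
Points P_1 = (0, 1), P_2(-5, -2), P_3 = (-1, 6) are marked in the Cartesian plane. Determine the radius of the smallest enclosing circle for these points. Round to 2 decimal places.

Side lengths²: P_1P_2² = 34, P_1P_3² = 26, P_2P_3² = 80.
Since P_2P_3² = 80 ≥ 34 + 26 = 60, the angle opposite P_2P_3 is not acute, so the smallest enclosing circle has P_2P_3 as diameter.
Centre = midpoint of P_2P_3 = (-3, 2), r² = 80/4 = 20.
r = √20 ≈ 4.47.

4.47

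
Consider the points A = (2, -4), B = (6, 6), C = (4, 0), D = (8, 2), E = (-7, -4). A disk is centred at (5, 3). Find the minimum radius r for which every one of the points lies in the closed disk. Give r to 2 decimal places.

13.89

The required radius is the distance from (5, 3) to the farthest point.
Squared distances: 58, 10, 10, 10, 193.
Maximum is 193, attained at E.
r = √193 ≈ 13.89.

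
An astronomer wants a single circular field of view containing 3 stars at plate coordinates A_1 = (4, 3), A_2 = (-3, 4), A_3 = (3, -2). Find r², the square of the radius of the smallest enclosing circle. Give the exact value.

Side lengths²: A_1A_2² = 50, A_1A_3² = 26, A_2A_3² = 72.
Since A_2A_3² = 72 < 50 + 26 = 76, the triangle is acute, so the smallest enclosing circle is the circumcircle.
Circumcentre = (1/6, 7/6), r² = 325/18.

325/18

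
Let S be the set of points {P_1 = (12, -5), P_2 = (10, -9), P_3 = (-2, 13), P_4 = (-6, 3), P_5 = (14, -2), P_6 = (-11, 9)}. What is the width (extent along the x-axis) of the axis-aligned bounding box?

25

max x = 14, min x = -11, so width = 25.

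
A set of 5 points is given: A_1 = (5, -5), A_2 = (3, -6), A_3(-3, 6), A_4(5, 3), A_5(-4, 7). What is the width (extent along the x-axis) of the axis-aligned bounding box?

9

max x = 5, min x = -4, so width = 9.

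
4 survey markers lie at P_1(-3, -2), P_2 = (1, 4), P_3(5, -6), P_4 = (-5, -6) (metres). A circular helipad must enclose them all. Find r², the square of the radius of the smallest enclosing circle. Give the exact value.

By Welzl's lemma the MEC is supported by two points (diametrically opposite) or three points (on a circumcircle).
The minimum enclosing circle is determined by three boundary points: P_2, P_3, P_4.
Their circumcentre is (0, -2.2) with r² = 39.44.
The farthest remaining point P_1 is at distance² 9.04 ≤ 39.44.

39.44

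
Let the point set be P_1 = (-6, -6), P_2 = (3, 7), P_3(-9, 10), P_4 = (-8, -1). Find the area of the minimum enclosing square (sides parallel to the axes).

The bounding box has width 12 and height 16.
An axis-aligned square enclosing the set must have side ≥ max(width, height).
So the minimum side is max(12, 16) = 16.
Area = 16² = 256.

256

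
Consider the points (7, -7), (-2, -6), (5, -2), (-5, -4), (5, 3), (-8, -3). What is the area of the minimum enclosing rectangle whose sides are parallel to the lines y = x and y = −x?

In coordinates u = x + y, v = x − y the rectangle is axis-aligned; the map (x,y)→(u,v) scales areas by 2.
u-values: 0, -8, 3, -9, 8, -11; range = 8 − (-11) = 19.
v-values: 14, 4, 7, -1, 2, -5; range = 14 − (-5) = 19.
Area = (19 × 19) / 2 = 180.5.

180.5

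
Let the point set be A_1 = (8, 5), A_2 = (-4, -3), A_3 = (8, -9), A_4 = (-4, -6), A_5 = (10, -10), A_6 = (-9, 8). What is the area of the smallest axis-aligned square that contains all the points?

The bounding box has width 19 and height 18.
An axis-aligned square enclosing the set must have side ≥ max(width, height).
So the minimum side is max(19, 18) = 19.
Area = 19² = 361.

361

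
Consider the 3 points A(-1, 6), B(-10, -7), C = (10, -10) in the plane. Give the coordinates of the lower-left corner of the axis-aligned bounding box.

(-10, -10)

x-range [-10, 10], y-range [-10, 6].
The lower-left corner is (-10, -10).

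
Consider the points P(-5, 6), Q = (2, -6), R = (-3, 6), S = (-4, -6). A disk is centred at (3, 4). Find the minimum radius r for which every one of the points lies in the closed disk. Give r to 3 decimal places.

12.207

The required radius is the distance from (3, 4) to the farthest point.
Squared distances: 68, 101, 40, 149.
Maximum is 149, attained at S.
r = √149 ≈ 12.207.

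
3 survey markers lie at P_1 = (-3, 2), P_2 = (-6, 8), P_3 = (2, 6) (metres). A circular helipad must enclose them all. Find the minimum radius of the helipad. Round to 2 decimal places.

4.22

Side lengths²: P_1P_2² = 45, P_1P_3² = 41, P_2P_3² = 68.
Since P_2P_3² = 68 < 45 + 41 = 86, the triangle is acute, so the smallest enclosing circle is the circumcircle.
Circumcentre = (-31/14, 43/7), r² = 3485/196.
r = √(3485/196) ≈ 4.22.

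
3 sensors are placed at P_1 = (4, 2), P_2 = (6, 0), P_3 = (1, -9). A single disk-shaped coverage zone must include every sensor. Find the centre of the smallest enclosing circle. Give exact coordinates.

Side lengths²: P_1P_2² = 8, P_1P_3² = 130, P_2P_3² = 106.
Since P_1P_3² = 130 ≥ 106 + 8 = 114, the angle opposite P_1P_3 is not acute, so the smallest enclosing circle has P_1P_3 as diameter.
Centre = midpoint of P_1P_3 = (2.5, -3.5), r² = 130/4 = 32.5.
Centre = (2.5, -3.5).

(2.5, -3.5)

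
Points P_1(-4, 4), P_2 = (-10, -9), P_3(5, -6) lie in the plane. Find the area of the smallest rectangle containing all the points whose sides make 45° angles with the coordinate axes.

In coordinates u = x + y, v = x − y the rectangle is axis-aligned; the map (x,y)→(u,v) scales areas by 2.
u-values: 0, -19, -1; range = 0 − (-19) = 19.
v-values: -8, -1, 11; range = 11 − (-8) = 19.
Area = (19 × 19) / 2 = 180.5.

180.5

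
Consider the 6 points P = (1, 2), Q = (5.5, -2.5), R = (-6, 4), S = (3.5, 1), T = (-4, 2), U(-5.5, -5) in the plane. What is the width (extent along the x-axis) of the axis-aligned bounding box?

11.5

max x = 5.5, min x = -6, so width = 11.5.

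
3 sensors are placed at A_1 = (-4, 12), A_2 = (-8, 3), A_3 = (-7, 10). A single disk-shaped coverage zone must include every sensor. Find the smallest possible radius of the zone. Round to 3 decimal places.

4.924

Side lengths²: A_1A_2² = 97, A_1A_3² = 13, A_2A_3² = 50.
Since A_1A_2² = 97 ≥ 50 + 13 = 63, the angle opposite A_1A_2 is not acute, so the smallest enclosing circle has A_1A_2 as diameter.
Centre = midpoint of A_1A_2 = (-6, 7.5), r² = 97/4 = 24.25.
r = √(24.25) ≈ 4.924.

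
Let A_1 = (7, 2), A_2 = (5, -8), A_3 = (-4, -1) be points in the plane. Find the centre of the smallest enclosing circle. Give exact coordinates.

(2.25, -2.25)

Side lengths²: A_1A_2² = 104, A_1A_3² = 130, A_2A_3² = 130.
Since A_2A_3² = 130 < 130 + 104 = 234, the triangle is acute, so the smallest enclosing circle is the circumcircle.
Circumcentre = (2.25, -2.25), r² = 40.625.
Centre = (2.25, -2.25).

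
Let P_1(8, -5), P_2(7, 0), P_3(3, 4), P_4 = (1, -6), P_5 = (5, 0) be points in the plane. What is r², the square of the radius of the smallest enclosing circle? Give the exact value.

The minimum enclosing circle is determined by three boundary points: P_1, P_3, P_4.
Their circumcentre is (133/34, -47/34) with r² = 17225/578.
The farthest remaining point P_2 is at distance² 6617/578 ≤ 17225/578.

17225/578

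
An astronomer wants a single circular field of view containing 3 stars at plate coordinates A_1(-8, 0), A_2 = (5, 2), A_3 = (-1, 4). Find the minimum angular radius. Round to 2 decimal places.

Side lengths²: A_1A_2² = 173, A_1A_3² = 65, A_2A_3² = 40.
Since A_1A_2² = 173 ≥ 65 + 40 = 105, the angle opposite A_1A_2 is not acute, so the smallest enclosing circle has A_1A_2 as diameter.
Centre = midpoint of A_1A_2 = (-1.5, 1), r² = 173/4 = 43.25.
r = √(43.25) ≈ 6.58.

6.58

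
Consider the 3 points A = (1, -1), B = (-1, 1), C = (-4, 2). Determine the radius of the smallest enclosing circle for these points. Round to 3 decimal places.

Side lengths²: AB² = 8, AC² = 34, BC² = 10.
Since AC² = 34 ≥ 10 + 8 = 18, the angle opposite AC is not acute, so the smallest enclosing circle has AC as diameter.
Centre = midpoint of AC = (-1.5, 0.5), r² = 34/4 = 8.5.
r = √(8.5) ≈ 2.915.

2.915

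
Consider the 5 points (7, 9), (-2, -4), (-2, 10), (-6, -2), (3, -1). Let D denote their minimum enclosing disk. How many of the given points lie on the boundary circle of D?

2

A smallest enclosing disk is always determined by at most three of the input points on its boundary.
The farthest pair is (7, 9)–(-6, -2) with squared distance 290. The circle on this segment as diameter has centre (0.5, 3.5) and r² = 290/4 = 72.5.
Check (-2, -4): distance² to centre = 62.5 ≤ 72.5, so it lies inside.
All remaining points lie in this disk, and no smaller disk contains both endpoints, so this is the minimum enclosing circle.
The points at distance exactly r from the centre are (7, 9), (-6, -2) — 2 points.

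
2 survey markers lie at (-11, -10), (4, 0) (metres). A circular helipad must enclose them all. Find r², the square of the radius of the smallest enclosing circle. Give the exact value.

The smallest circle enclosing two points has them as diameter endpoints.
Centre = midpoint = (-3.5, -5); r² = |(-11, -10)−(4, 0)|²/4 = 325/4 = 81.25.

81.25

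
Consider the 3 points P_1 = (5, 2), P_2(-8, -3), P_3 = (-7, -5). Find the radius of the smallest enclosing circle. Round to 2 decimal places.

6.98

Side lengths²: P_1P_2² = 194, P_1P_3² = 193, P_2P_3² = 5.
Since P_1P_2² = 194 < 193 + 5 = 198, the triangle is acute, so the smallest enclosing circle is the circumcircle.
Circumcentre = (-83/62, -57/62), r² = 93605/1922.
r = √(93605/1922) ≈ 6.98.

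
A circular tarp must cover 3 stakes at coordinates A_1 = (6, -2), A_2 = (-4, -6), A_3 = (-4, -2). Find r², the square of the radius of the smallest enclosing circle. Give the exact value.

Side lengths²: A_1A_2² = 116, A_1A_3² = 100, A_2A_3² = 16.
Since A_1A_2² = 116 ≥ 100 + 16 = 116, the angle opposite A_1A_2 is not acute, so the smallest enclosing circle has A_1A_2 as diameter.
Centre = midpoint of A_1A_2 = (1, -4), r² = 116/4 = 29.

29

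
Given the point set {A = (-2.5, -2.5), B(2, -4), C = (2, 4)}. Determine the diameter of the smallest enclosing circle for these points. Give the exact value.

Side lengths²: AB² = 22.5, AC² = 62.5, BC² = 64.
Since BC² = 64 < 62.5 + 22.5 = 85, the triangle is acute, so the smallest enclosing circle is the circumcircle.
Circumcentre = (5/6, 0), r² = 625/36.
Diameter = 2r = 2√(625/36) = 25/3.

25/3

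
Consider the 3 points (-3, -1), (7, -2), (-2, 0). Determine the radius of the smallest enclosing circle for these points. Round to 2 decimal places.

5.02

Call the three points A, B, C in the order given.
Side lengths²: AB² = 101, AC² = 2, BC² = 85.
Since AB² = 101 ≥ 85 + 2 = 87, the angle opposite AB is not acute, so the smallest enclosing circle has AB as diameter.
Centre = midpoint of AB = (2, -1.5), r² = 101/4 = 25.25.
r = √(25.25) ≈ 5.02.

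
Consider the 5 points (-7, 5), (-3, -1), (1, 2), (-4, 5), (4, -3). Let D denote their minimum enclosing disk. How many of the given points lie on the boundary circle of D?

A smallest enclosing disk is always determined by at most three of the input points on its boundary.
The farthest pair is (-7, 5)–(4, -3) with squared distance 185. The circle on this segment as diameter has centre (-1.5, 1) and r² = 185/4 = 46.25.
Check (-3, -1): distance² to centre = 6.25 ≤ 46.25, so it lies inside.
All remaining points lie in this disk, and no smaller disk contains both endpoints, so this is the minimum enclosing circle.
The points at distance exactly r from the centre are (-7, 5), (4, -3) — 2 points.

2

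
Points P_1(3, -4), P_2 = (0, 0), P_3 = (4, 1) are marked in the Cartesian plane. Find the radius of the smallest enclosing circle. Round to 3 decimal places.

2.766

Side lengths²: P_1P_2² = 25, P_1P_3² = 26, P_2P_3² = 17.
Since P_1P_3² = 26 < 25 + 17 = 42, the triangle is acute, so the smallest enclosing circle is the circumcircle.
Circumcentre = (93/38, -49/38), r² = 5525/722.
r = √(5525/722) ≈ 2.766.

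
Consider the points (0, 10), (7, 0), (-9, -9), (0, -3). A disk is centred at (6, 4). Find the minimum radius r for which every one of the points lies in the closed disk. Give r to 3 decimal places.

19.849

The required radius is the distance from (6, 4) to the farthest point.
Squared distances: 72, 17, 394, 85.
Maximum is 394, attained at (-9, -9).
r = √394 ≈ 19.849.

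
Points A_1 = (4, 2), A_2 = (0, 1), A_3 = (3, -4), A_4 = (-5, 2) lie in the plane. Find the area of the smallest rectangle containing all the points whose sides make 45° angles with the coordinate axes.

In coordinates u = x + y, v = x − y the rectangle is axis-aligned; the map (x,y)→(u,v) scales areas by 2.
u-values: 6, 1, -1, -3; range = 6 − (-3) = 9.
v-values: 2, -1, 7, -7; range = 7 − (-7) = 14.
Area = (9 × 14) / 2 = 63.

63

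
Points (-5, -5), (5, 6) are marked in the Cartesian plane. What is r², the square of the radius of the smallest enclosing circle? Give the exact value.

55.25

The smallest circle enclosing two points has them as diameter endpoints.
Centre = midpoint = (0, 0.5); r² = |(-5, -5)−(5, 6)|²/4 = 221/4 = 55.25.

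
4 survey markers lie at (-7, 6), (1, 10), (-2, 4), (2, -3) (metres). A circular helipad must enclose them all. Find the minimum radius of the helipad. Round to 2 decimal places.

A smallest enclosing disk is always determined by at most three of the input points on its boundary.
The minimum enclosing circle is determined by three boundary points: (-7, 6), (1, 10), (2, -3).
Their circumcentre is (-2/3, 10/3) with r² = 425/9.
The farthest remaining point (-2, 4) is at distance² 20/9 ≤ 425/9.
r = √(425/9) ≈ 6.87.

6.87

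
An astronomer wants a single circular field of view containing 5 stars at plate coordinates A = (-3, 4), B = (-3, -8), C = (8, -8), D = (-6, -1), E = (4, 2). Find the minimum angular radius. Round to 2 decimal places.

8.16

The minimum enclosing circle of a finite set is fixed by two of the points (as a diameter) or three (as a circumcircle).
The minimum enclosing circle is determined by three boundary points: A, C, D.
Their circumcentre is (53/26, -63/26) with r² = 22525/338.
The farthest remaining point B is at distance² 19093/338 ≤ 22525/338.
r = √(22525/338) ≈ 8.16.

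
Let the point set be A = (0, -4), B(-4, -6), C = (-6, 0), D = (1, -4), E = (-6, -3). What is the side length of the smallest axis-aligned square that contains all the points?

7

The bounding box has width 7 and height 6.
An axis-aligned square enclosing the set must have side ≥ max(width, height).
So the minimum side is max(7, 6) = 7.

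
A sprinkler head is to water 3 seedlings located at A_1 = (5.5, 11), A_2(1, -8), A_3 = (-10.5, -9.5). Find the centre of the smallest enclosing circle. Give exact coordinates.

Side lengths²: A_1A_2² = 381.25, A_1A_3² = 676.25, A_2A_3² = 134.5.
Since A_1A_3² = 676.25 ≥ 381.25 + 134.5 = 515.75, the angle opposite A_1A_3 is not acute, so the smallest enclosing circle has A_1A_3 as diameter.
Centre = midpoint of A_1A_3 = (-2.5, 0.75), r² = 676.25/4 = 169.0625.
Centre = (-2.5, 0.75).

(-2.5, 0.75)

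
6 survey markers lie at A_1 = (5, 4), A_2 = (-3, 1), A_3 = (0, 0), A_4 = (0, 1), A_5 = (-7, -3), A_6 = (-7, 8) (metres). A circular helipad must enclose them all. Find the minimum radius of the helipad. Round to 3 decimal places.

7.322

The minimum enclosing circle is determined by three boundary points: A_1, A_5, A_6.
Their circumcentre is (-13/6, 2.5) with r² = 965/18.
The farthest remaining point A_3 is at distance² 197/18 ≤ 965/18.
r = √(965/18) ≈ 7.322.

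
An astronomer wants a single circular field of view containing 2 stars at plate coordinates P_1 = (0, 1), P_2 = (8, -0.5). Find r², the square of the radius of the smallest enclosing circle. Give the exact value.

16.5625

The smallest circle enclosing two points has them as diameter endpoints.
Centre = midpoint = (4, 0.25); r² = |P_1P_2|²/4 = 66.25/4 = 16.5625.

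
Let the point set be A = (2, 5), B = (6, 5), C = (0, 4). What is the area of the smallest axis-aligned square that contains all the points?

36

The bounding box has width 6 and height 1.
An axis-aligned square enclosing the set must have side ≥ max(width, height).
So the minimum side is max(6, 1) = 6.
Area = 6² = 36.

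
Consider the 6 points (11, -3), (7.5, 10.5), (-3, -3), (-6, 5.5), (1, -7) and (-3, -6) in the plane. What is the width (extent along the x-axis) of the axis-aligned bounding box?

17

max x = 11, min x = -6, so width = 17.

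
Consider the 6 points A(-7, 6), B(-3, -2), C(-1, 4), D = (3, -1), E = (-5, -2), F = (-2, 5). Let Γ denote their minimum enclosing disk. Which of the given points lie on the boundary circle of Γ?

The farthest pair is A–D with squared distance 149. The circle on this segment as diameter has centre (-2, 2.5) and r² = 149/4 = 37.25.
Check B: distance² to centre = 21.25 ≤ 37.25, so it lies inside.
All remaining points lie in this disk, and no smaller disk contains both endpoints, so this is the minimum enclosing circle.
The points at distance exactly r from the centre are A, D — 2 points.

A, D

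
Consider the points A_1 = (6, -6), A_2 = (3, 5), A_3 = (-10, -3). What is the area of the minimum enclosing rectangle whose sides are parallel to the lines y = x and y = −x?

199.5

In coordinates u = x + y, v = x − y the rectangle is axis-aligned; the map (x,y)→(u,v) scales areas by 2.
u-values: 0, 8, -13; range = 8 − (-13) = 21.
v-values: 12, -2, -7; range = 12 − (-7) = 19.
Area = (21 × 19) / 2 = 199.5.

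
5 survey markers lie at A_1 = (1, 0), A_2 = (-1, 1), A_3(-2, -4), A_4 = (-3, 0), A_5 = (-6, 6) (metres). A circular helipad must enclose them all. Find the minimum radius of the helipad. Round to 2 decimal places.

By Welzl's lemma the MEC is supported by two points (diametrically opposite) or three points (on a circumcircle).
The farthest pair is A_3–A_5 with squared distance 116. The circle on this segment as diameter has centre (-4, 1) and r² = 116/4 = 29.
Check A_1: distance² to centre = 26 ≤ 29, so it lies inside.
All remaining points lie in this disk, and no smaller disk contains both endpoints, so this is the minimum enclosing circle.
r = √29 ≈ 5.39.

5.39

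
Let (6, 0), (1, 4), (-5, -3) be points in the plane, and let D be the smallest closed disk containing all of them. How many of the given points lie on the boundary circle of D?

Call the three points A, B, C in the order given.
Side lengths²: AB² = 41, AC² = 130, BC² = 85.
Since AC² = 130 ≥ 85 + 41 = 126, the angle opposite AC is not acute, so the smallest enclosing circle has AC as diameter.
Centre = midpoint of AC = (0.5, -1.5), r² = 130/4 = 32.5.
The points at distance exactly r from the centre are (6, 0), (-5, -3) — 2 points.

2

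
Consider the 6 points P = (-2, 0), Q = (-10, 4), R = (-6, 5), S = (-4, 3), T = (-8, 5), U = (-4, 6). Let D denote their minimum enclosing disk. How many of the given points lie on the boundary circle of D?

3

By Welzl's lemma the MEC is supported by two points (diametrically opposite) or three points (on a circumcircle).
The farthest pair is P–Q with squared distance 80. The circle on this segment as diameter has centre (-6, 2) and r² = 80/4 = 20.
Check R: distance² to centre = 9 ≤ 20, so it lies inside.
All remaining points lie in this disk, and no smaller disk contains both endpoints, so this is the minimum enclosing circle.
The points at distance exactly r from the centre are P, Q, U — 3 points.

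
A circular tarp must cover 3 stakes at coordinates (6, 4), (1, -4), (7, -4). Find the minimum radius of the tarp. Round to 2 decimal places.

Call the three points A, B, C in the order given.
Side lengths²: AB² = 89, AC² = 65, BC² = 36.
Since AB² = 89 < 65 + 36 = 101, the triangle is acute, so the smallest enclosing circle is the circumcircle.
Circumcentre = (4, -0.3125), r² = 22.59765625.
r = √(22.59765625) ≈ 4.75.

4.75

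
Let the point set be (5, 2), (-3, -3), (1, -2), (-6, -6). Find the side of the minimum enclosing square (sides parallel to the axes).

11

The bounding box has width 11 and height 8.
An axis-aligned square enclosing the set must have side ≥ max(width, height).
So the minimum side is max(11, 8) = 11.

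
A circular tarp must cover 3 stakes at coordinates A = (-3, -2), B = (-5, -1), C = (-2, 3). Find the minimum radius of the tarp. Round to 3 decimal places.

Side lengths²: AB² = 5, AC² = 26, BC² = 25.
Since AC² = 26 < 25 + 5 = 30, the triangle is acute, so the smallest enclosing circle is the circumcircle.
Circumcentre = (-65/22, 13/22), r² = 1625/242.
r = √(1625/242) ≈ 2.591.

2.591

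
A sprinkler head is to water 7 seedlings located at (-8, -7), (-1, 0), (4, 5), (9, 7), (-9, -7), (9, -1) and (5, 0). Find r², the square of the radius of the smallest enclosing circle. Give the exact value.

130

A smallest enclosing disk is always determined by at most three of the input points on its boundary.
The farthest pair is (9, 7)–(-9, -7) with squared distance 520. The circle on this segment as diameter has centre (0, 0) and r² = 520/4 = 130.
Check (-8, -7): distance² to centre = 113 ≤ 130, so it lies inside.
All remaining points lie in this disk, and no smaller disk contains both endpoints, so this is the minimum enclosing circle.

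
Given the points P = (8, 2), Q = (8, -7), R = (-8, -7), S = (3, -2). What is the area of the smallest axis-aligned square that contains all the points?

The bounding box has width 16 and height 9.
An axis-aligned square enclosing the set must have side ≥ max(width, height).
So the minimum side is max(16, 9) = 16.
Area = 16² = 256.

256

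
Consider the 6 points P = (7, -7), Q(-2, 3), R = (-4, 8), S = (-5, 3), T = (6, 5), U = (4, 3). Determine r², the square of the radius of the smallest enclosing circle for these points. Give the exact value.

86.5

A smallest enclosing disk is always determined by at most three of the input points on its boundary.
The farthest pair is P–R with squared distance 346. The circle on this segment as diameter has centre (1.5, 0.5) and r² = 346/4 = 86.5.
Check Q: distance² to centre = 18.5 ≤ 86.5, so it lies inside.
All remaining points lie in this disk, and no smaller disk contains both endpoints, so this is the minimum enclosing circle.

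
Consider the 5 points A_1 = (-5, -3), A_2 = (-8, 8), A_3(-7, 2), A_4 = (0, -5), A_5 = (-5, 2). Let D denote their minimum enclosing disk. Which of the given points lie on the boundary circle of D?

A_2, A_4

The farthest pair is A_2–A_4 with squared distance 233. The circle on this segment as diameter has centre (-4, 1.5) and r² = 233/4 = 58.25.
Check A_1: distance² to centre = 21.25 ≤ 58.25, so it lies inside.
All remaining points lie in this disk, and no smaller disk contains both endpoints, so this is the minimum enclosing circle.
The points at distance exactly r from the centre are A_2, A_4 — 2 points.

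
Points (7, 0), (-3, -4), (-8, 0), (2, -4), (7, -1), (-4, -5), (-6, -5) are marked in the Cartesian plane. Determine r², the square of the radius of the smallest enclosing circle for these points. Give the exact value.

56.5

A smallest enclosing disk is always determined by at most three of the input points on its boundary.
The farthest pair is (-8, 0)–(7, -1) with squared distance 226. The circle on this segment as diameter has centre (-0.5, -0.5) and r² = 226/4 = 56.5.
Check (7, 0): distance² to centre = 56.5 ≤ 56.5, so it lies inside.
All remaining points lie in this disk, and no smaller disk contains both endpoints, so this is the minimum enclosing circle.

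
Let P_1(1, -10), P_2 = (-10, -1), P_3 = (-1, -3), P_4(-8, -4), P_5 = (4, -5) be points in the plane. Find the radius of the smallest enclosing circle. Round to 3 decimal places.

The minimum enclosing circle is determined by three boundary points: P_1, P_2, P_5.
Their circumcentre is (-135/41, -165/41) with r² = 91001/1681.
The farthest remaining point P_4 is at distance² 37250/1681 ≤ 91001/1681.
r = √(91001/1681) ≈ 7.358.

7.358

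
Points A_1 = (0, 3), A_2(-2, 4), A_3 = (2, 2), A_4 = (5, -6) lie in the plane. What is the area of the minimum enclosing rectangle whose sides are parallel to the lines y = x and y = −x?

42.5

In coordinates u = x + y, v = x − y the rectangle is axis-aligned; the map (x,y)→(u,v) scales areas by 2.
u-values: 3, 2, 4, -1; range = 4 − (-1) = 5.
v-values: -3, -6, 0, 11; range = 11 − (-6) = 17.
Area = (5 × 17) / 2 = 42.5.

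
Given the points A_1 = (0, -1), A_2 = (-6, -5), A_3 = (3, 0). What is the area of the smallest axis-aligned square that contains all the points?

81

The bounding box has width 9 and height 5.
An axis-aligned square enclosing the set must have side ≥ max(width, height).
So the minimum side is max(9, 5) = 9.
Area = 9² = 81.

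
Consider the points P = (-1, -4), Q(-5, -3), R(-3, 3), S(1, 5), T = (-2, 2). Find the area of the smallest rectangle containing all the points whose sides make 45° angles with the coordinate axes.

In coordinates u = x + y, v = x − y the rectangle is axis-aligned; the map (x,y)→(u,v) scales areas by 2.
u-values: -5, -8, 0, 6, 0; range = 6 − (-8) = 14.
v-values: 3, -2, -6, -4, -4; range = 3 − (-6) = 9.
Area = (14 × 9) / 2 = 63.

63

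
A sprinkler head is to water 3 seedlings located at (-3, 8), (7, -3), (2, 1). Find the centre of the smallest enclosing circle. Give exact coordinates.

(2, 2.5)

Call the three points A, B, C in the order given.
Side lengths²: AB² = 221, AC² = 74, BC² = 41.
Since AB² = 221 ≥ 74 + 41 = 115, the angle opposite AB is not acute, so the smallest enclosing circle has AB as diameter.
Centre = midpoint of AB = (2, 2.5), r² = 221/4 = 55.25.
Centre = (2, 2.5).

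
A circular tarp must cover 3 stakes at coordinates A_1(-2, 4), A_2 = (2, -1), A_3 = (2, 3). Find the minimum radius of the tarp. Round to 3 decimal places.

Side lengths²: A_1A_2² = 41, A_1A_3² = 17, A_2A_3² = 16.
Since A_1A_2² = 41 ≥ 17 + 16 = 33, the angle opposite A_1A_2 is not acute, so the smallest enclosing circle has A_1A_2 as diameter.
Centre = midpoint of A_1A_2 = (0, 1.5), r² = 41/4 = 10.25.
r = √(10.25) ≈ 3.202.

3.202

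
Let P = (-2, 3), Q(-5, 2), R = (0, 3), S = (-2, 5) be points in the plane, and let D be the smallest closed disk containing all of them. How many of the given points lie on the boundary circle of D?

The farthest pair is Q–R with squared distance 26. The circle on this segment as diameter has centre (-2.5, 2.5) and r² = 26/4 = 6.5.
Check P: distance² to centre = 0.5 ≤ 6.5, so it lies inside.
All remaining points lie in this disk, and no smaller disk contains both endpoints, so this is the minimum enclosing circle.
The points at distance exactly r from the centre are Q, R, S — 3 points.

3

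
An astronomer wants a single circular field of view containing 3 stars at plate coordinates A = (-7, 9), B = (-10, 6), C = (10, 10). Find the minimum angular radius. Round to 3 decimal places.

Side lengths²: AB² = 18, AC² = 290, BC² = 416.
Since BC² = 416 ≥ 290 + 18 = 308, the angle opposite BC is not acute, so the smallest enclosing circle has BC as diameter.
Centre = midpoint of BC = (0, 8), r² = 416/4 = 104.
r = √104 ≈ 10.198.

10.198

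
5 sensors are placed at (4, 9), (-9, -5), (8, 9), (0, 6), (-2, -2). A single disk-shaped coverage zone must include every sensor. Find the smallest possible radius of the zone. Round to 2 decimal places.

11.01

By Welzl's lemma the MEC is supported by two points (diametrically opposite) or three points (on a circumcircle).
The farthest pair is (-9, -5)–(8, 9) with squared distance 485. The circle on this segment as diameter has centre (-0.5, 2) and r² = 485/4 = 121.25.
Check (4, 9): distance² to centre = 69.25 ≤ 121.25, so it lies inside.
All remaining points lie in this disk, and no smaller disk contains both endpoints, so this is the minimum enclosing circle.
r = √(121.25) ≈ 11.01.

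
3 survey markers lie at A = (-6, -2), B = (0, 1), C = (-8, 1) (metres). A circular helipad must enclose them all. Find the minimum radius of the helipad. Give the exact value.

Side lengths²: AB² = 45, AC² = 13, BC² = 64.
Since BC² = 64 ≥ 45 + 13 = 58, the angle opposite BC is not acute, so the smallest enclosing circle has BC as diameter.
Centre = midpoint of BC = (-4, 1), r² = 64/4 = 16.
r = √16 = 4.

4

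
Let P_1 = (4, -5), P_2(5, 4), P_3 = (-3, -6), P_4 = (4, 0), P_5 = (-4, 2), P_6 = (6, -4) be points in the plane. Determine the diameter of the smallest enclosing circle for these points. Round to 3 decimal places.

By Welzl's lemma the MEC is supported by two points (diametrically opposite) or three points (on a circumcircle).
The farthest pair is P_2–P_3 with squared distance 164. The circle on this segment as diameter has centre (1, -1) and r² = 164/4 = 41.
Check P_1: distance² to centre = 25 ≤ 41, so it lies inside.
All remaining points lie in this disk, and no smaller disk contains both endpoints, so this is the minimum enclosing circle.
Diameter = 2r = 2√41 ≈ 12.806.

12.806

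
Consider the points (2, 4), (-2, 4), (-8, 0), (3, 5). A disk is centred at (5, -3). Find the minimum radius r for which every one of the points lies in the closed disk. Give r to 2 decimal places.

The required radius is the distance from (5, -3) to the farthest point.
Squared distances: 58, 98, 178, 68.
Maximum is 178, attained at (-8, 0).
r = √178 ≈ 13.34.

13.34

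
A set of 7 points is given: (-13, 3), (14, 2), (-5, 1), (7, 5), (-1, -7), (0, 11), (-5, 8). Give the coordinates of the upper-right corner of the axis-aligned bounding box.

x-range [-13, 14], y-range [-7, 11].
The upper-right corner is (14, 11).

(14, 11)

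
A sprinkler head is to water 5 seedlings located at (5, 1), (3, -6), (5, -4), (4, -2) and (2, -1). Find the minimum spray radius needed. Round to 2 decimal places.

3.64

A smallest enclosing disk is always determined by at most three of the input points on its boundary.
The farthest pair is (5, 1)–(3, -6) with squared distance 53. The circle on this segment as diameter has centre (4, -2.5) and r² = 53/4 = 13.25.
Check (5, -4): distance² to centre = 3.25 ≤ 13.25, so it lies inside.
All remaining points lie in this disk, and no smaller disk contains both endpoints, so this is the minimum enclosing circle.
r = √(13.25) ≈ 3.64.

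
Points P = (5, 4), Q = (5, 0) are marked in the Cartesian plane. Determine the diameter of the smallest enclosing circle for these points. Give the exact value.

The smallest circle enclosing two points has them as diameter endpoints.
Centre = midpoint = (5, 2); r² = |PQ|²/4 = 16/4 = 4.
Diameter = 2r = 2√4 = 4.

4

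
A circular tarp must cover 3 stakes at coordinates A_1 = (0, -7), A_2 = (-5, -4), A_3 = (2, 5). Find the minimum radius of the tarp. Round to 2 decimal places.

Side lengths²: A_1A_2² = 34, A_1A_3² = 148, A_2A_3² = 130.
Since A_1A_3² = 148 < 130 + 34 = 164, the triangle is acute, so the smallest enclosing circle is the circumcircle.
Circumcentre = (3/11, -29/33), r² = 40885/1089.
r = √(40885/1089) ≈ 6.13.

6.13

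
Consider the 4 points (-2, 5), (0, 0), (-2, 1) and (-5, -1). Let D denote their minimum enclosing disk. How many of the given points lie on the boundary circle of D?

3

The minimum enclosing circle of a finite set is fixed by two of the points (as a diameter) or three (as a circumcircle).
The minimum enclosing circle is determined by three boundary points: (-2, 5), (0, 0), (-5, -1).
Their circumcentre is (-53/18, 31/18) with r² = 1885/162.
The farthest remaining point (-2, 1) is at distance² 229/162 ≤ 1885/162.
The points at distance exactly r from the centre are (-2, 5), (0, 0), (-5, -1) — 3 points.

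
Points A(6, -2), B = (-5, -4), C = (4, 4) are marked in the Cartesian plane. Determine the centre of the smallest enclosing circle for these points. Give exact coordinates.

(1/14, -9/14)

Side lengths²: AB² = 125, AC² = 40, BC² = 145.
Since BC² = 145 < 125 + 40 = 165, the triangle is acute, so the smallest enclosing circle is the circumcircle.
Circumcentre = (1/14, -9/14), r² = 3625/98.
Centre = (1/14, -9/14).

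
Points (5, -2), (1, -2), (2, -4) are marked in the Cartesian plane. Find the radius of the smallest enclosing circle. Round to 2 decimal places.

Call the three points A, B, C in the order given.
Side lengths²: AB² = 16, AC² = 13, BC² = 5.
Since AB² = 16 < 13 + 5 = 18, the triangle is acute, so the smallest enclosing circle is the circumcircle.
Circumcentre = (3, -2.25), r² = 4.0625.
r = √(4.0625) ≈ 2.02.

2.02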